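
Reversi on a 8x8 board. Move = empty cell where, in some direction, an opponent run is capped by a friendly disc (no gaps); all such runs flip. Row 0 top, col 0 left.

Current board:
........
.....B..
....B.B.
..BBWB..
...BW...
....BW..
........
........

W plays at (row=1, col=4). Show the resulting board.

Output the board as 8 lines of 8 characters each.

Place W at (1,4); scan 8 dirs for brackets.
Dir NW: first cell '.' (not opp) -> no flip
Dir N: first cell '.' (not opp) -> no flip
Dir NE: first cell '.' (not opp) -> no flip
Dir W: first cell '.' (not opp) -> no flip
Dir E: opp run (1,5), next='.' -> no flip
Dir SW: first cell '.' (not opp) -> no flip
Dir S: opp run (2,4) capped by W -> flip
Dir SE: first cell '.' (not opp) -> no flip
All flips: (2,4)

Answer: ........
....WB..
....W.B.
..BBWB..
...BW...
....BW..
........
........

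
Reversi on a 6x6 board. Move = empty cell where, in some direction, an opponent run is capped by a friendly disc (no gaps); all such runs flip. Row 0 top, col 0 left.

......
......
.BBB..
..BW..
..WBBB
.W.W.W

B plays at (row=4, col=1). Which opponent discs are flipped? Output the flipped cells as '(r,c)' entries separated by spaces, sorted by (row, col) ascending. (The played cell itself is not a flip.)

Answer: (4,2)

Derivation:
Dir NW: first cell '.' (not opp) -> no flip
Dir N: first cell '.' (not opp) -> no flip
Dir NE: first cell 'B' (not opp) -> no flip
Dir W: first cell '.' (not opp) -> no flip
Dir E: opp run (4,2) capped by B -> flip
Dir SW: first cell '.' (not opp) -> no flip
Dir S: opp run (5,1), next=edge -> no flip
Dir SE: first cell '.' (not opp) -> no flip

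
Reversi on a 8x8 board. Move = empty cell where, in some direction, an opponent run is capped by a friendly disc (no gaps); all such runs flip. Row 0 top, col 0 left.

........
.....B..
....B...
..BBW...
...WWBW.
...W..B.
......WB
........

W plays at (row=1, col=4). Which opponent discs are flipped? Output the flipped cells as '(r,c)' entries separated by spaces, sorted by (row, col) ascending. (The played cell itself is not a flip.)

Answer: (2,4)

Derivation:
Dir NW: first cell '.' (not opp) -> no flip
Dir N: first cell '.' (not opp) -> no flip
Dir NE: first cell '.' (not opp) -> no flip
Dir W: first cell '.' (not opp) -> no flip
Dir E: opp run (1,5), next='.' -> no flip
Dir SW: first cell '.' (not opp) -> no flip
Dir S: opp run (2,4) capped by W -> flip
Dir SE: first cell '.' (not opp) -> no flip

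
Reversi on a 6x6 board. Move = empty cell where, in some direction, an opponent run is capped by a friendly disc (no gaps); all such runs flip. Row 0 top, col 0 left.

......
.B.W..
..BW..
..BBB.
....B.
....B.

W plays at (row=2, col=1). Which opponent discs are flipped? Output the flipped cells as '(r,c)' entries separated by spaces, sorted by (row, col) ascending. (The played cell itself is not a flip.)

Dir NW: first cell '.' (not opp) -> no flip
Dir N: opp run (1,1), next='.' -> no flip
Dir NE: first cell '.' (not opp) -> no flip
Dir W: first cell '.' (not opp) -> no flip
Dir E: opp run (2,2) capped by W -> flip
Dir SW: first cell '.' (not opp) -> no flip
Dir S: first cell '.' (not opp) -> no flip
Dir SE: opp run (3,2), next='.' -> no flip

Answer: (2,2)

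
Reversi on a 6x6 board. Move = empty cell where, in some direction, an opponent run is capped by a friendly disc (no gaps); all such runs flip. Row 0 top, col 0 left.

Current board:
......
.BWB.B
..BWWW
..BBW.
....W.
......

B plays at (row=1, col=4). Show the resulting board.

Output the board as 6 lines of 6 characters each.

Place B at (1,4); scan 8 dirs for brackets.
Dir NW: first cell '.' (not opp) -> no flip
Dir N: first cell '.' (not opp) -> no flip
Dir NE: first cell '.' (not opp) -> no flip
Dir W: first cell 'B' (not opp) -> no flip
Dir E: first cell 'B' (not opp) -> no flip
Dir SW: opp run (2,3) capped by B -> flip
Dir S: opp run (2,4) (3,4) (4,4), next='.' -> no flip
Dir SE: opp run (2,5), next=edge -> no flip
All flips: (2,3)

Answer: ......
.BWBBB
..BBWW
..BBW.
....W.
......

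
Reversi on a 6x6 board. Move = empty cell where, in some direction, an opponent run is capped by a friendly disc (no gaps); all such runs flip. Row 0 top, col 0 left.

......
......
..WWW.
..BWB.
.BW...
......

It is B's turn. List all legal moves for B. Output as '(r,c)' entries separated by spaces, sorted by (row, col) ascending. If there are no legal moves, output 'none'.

Answer: (1,2) (1,4) (4,3) (5,2)

Derivation:
(1,1): no bracket -> illegal
(1,2): flips 2 -> legal
(1,3): no bracket -> illegal
(1,4): flips 2 -> legal
(1,5): no bracket -> illegal
(2,1): no bracket -> illegal
(2,5): no bracket -> illegal
(3,1): no bracket -> illegal
(3,5): no bracket -> illegal
(4,3): flips 1 -> legal
(4,4): no bracket -> illegal
(5,1): no bracket -> illegal
(5,2): flips 1 -> legal
(5,3): no bracket -> illegal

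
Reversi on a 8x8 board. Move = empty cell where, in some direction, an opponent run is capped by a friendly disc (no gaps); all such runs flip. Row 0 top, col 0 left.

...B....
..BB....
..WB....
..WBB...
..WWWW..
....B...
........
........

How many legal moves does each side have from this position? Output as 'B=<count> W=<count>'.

-- B to move --
(1,1): flips 1 -> legal
(2,1): flips 3 -> legal
(3,1): flips 2 -> legal
(3,5): no bracket -> illegal
(3,6): flips 1 -> legal
(4,1): flips 1 -> legal
(4,6): no bracket -> illegal
(5,1): flips 1 -> legal
(5,2): flips 4 -> legal
(5,3): flips 1 -> legal
(5,5): flips 1 -> legal
(5,6): flips 1 -> legal
B mobility = 10
-- W to move --
(0,1): flips 3 -> legal
(0,2): flips 1 -> legal
(0,4): flips 1 -> legal
(1,1): no bracket -> illegal
(1,4): flips 1 -> legal
(2,1): no bracket -> illegal
(2,4): flips 3 -> legal
(2,5): flips 1 -> legal
(3,5): flips 2 -> legal
(5,3): no bracket -> illegal
(5,5): no bracket -> illegal
(6,3): flips 1 -> legal
(6,4): flips 1 -> legal
(6,5): flips 1 -> legal
W mobility = 10

Answer: B=10 W=10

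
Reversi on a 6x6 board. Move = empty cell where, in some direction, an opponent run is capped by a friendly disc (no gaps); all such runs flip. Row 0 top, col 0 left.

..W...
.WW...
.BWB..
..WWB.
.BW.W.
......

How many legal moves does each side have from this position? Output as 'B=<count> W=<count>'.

Answer: B=5 W=11

Derivation:
-- B to move --
(0,0): no bracket -> illegal
(0,1): flips 2 -> legal
(0,3): flips 1 -> legal
(1,0): no bracket -> illegal
(1,3): no bracket -> illegal
(2,0): no bracket -> illegal
(2,4): no bracket -> illegal
(3,1): flips 2 -> legal
(3,5): no bracket -> illegal
(4,3): flips 3 -> legal
(4,5): no bracket -> illegal
(5,1): no bracket -> illegal
(5,2): no bracket -> illegal
(5,3): no bracket -> illegal
(5,4): flips 1 -> legal
(5,5): no bracket -> illegal
B mobility = 5
-- W to move --
(1,0): flips 1 -> legal
(1,3): flips 1 -> legal
(1,4): flips 1 -> legal
(2,0): flips 1 -> legal
(2,4): flips 2 -> legal
(2,5): no bracket -> illegal
(3,0): flips 1 -> legal
(3,1): flips 1 -> legal
(3,5): flips 1 -> legal
(4,0): flips 1 -> legal
(4,3): no bracket -> illegal
(4,5): flips 2 -> legal
(5,0): flips 1 -> legal
(5,1): no bracket -> illegal
(5,2): no bracket -> illegal
W mobility = 11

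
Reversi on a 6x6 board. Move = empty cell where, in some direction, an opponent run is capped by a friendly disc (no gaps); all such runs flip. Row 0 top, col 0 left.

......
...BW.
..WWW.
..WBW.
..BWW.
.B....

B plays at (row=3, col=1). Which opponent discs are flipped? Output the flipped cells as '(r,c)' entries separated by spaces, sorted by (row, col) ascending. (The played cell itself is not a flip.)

Dir NW: first cell '.' (not opp) -> no flip
Dir N: first cell '.' (not opp) -> no flip
Dir NE: opp run (2,2) capped by B -> flip
Dir W: first cell '.' (not opp) -> no flip
Dir E: opp run (3,2) capped by B -> flip
Dir SW: first cell '.' (not opp) -> no flip
Dir S: first cell '.' (not opp) -> no flip
Dir SE: first cell 'B' (not opp) -> no flip

Answer: (2,2) (3,2)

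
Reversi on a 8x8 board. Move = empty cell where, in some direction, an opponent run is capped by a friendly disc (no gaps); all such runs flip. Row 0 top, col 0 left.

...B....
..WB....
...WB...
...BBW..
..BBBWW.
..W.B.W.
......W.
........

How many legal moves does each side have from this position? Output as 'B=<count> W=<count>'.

-- B to move --
(0,1): flips 2 -> legal
(0,2): no bracket -> illegal
(1,1): flips 1 -> legal
(1,4): no bracket -> illegal
(2,1): flips 1 -> legal
(2,2): flips 1 -> legal
(2,5): no bracket -> illegal
(2,6): flips 1 -> legal
(3,2): no bracket -> illegal
(3,6): flips 2 -> legal
(3,7): no bracket -> illegal
(4,1): no bracket -> illegal
(4,7): flips 2 -> legal
(5,1): no bracket -> illegal
(5,3): no bracket -> illegal
(5,5): no bracket -> illegal
(5,7): flips 2 -> legal
(6,1): flips 1 -> legal
(6,2): flips 1 -> legal
(6,3): no bracket -> illegal
(6,5): no bracket -> illegal
(6,7): flips 2 -> legal
(7,5): no bracket -> illegal
(7,6): no bracket -> illegal
(7,7): no bracket -> illegal
B mobility = 11
-- W to move --
(0,2): flips 2 -> legal
(0,4): no bracket -> illegal
(1,4): flips 1 -> legal
(1,5): no bracket -> illegal
(2,2): no bracket -> illegal
(2,5): flips 3 -> legal
(3,1): no bracket -> illegal
(3,2): flips 3 -> legal
(4,1): flips 3 -> legal
(5,1): no bracket -> illegal
(5,3): flips 3 -> legal
(5,5): no bracket -> illegal
(6,3): flips 1 -> legal
(6,4): no bracket -> illegal
(6,5): no bracket -> illegal
W mobility = 7

Answer: B=11 W=7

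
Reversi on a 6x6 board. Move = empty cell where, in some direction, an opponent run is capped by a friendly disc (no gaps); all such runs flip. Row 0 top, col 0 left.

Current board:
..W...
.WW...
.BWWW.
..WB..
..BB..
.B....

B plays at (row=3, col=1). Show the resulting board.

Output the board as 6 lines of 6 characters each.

Answer: ..W...
.WW...
.BWWW.
.BBB..
..BB..
.B....

Derivation:
Place B at (3,1); scan 8 dirs for brackets.
Dir NW: first cell '.' (not opp) -> no flip
Dir N: first cell 'B' (not opp) -> no flip
Dir NE: opp run (2,2), next='.' -> no flip
Dir W: first cell '.' (not opp) -> no flip
Dir E: opp run (3,2) capped by B -> flip
Dir SW: first cell '.' (not opp) -> no flip
Dir S: first cell '.' (not opp) -> no flip
Dir SE: first cell 'B' (not opp) -> no flip
All flips: (3,2)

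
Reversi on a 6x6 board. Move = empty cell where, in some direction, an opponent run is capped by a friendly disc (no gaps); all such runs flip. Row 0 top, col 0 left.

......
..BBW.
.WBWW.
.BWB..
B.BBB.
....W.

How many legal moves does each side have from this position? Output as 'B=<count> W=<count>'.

Answer: B=8 W=10

Derivation:
-- B to move --
(0,3): no bracket -> illegal
(0,4): no bracket -> illegal
(0,5): no bracket -> illegal
(1,0): flips 2 -> legal
(1,1): flips 1 -> legal
(1,5): flips 2 -> legal
(2,0): flips 1 -> legal
(2,5): flips 2 -> legal
(3,0): flips 1 -> legal
(3,4): flips 1 -> legal
(3,5): flips 1 -> legal
(4,1): no bracket -> illegal
(4,5): no bracket -> illegal
(5,3): no bracket -> illegal
(5,5): no bracket -> illegal
B mobility = 8
-- W to move --
(0,1): flips 1 -> legal
(0,2): flips 3 -> legal
(0,3): flips 2 -> legal
(0,4): no bracket -> illegal
(1,1): flips 2 -> legal
(2,0): no bracket -> illegal
(3,0): flips 1 -> legal
(3,4): flips 2 -> legal
(3,5): no bracket -> illegal
(4,1): flips 1 -> legal
(4,5): no bracket -> illegal
(5,0): no bracket -> illegal
(5,1): flips 2 -> legal
(5,2): flips 1 -> legal
(5,3): flips 2 -> legal
(5,5): no bracket -> illegal
W mobility = 10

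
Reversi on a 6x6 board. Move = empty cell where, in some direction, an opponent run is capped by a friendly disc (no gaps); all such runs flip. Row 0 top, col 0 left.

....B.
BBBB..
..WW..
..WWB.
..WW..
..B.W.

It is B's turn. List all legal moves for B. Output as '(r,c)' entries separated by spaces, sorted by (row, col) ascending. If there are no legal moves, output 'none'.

Answer: (3,1) (4,4) (5,3)

Derivation:
(1,4): no bracket -> illegal
(2,1): no bracket -> illegal
(2,4): no bracket -> illegal
(3,1): flips 3 -> legal
(4,1): no bracket -> illegal
(4,4): flips 2 -> legal
(4,5): no bracket -> illegal
(5,1): no bracket -> illegal
(5,3): flips 3 -> legal
(5,5): no bracket -> illegal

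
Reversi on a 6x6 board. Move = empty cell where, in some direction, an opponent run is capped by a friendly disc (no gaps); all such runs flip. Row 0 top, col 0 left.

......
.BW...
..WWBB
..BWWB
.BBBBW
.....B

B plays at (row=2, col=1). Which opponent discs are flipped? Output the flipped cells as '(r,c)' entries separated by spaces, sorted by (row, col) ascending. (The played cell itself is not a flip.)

Dir NW: first cell '.' (not opp) -> no flip
Dir N: first cell 'B' (not opp) -> no flip
Dir NE: opp run (1,2), next='.' -> no flip
Dir W: first cell '.' (not opp) -> no flip
Dir E: opp run (2,2) (2,3) capped by B -> flip
Dir SW: first cell '.' (not opp) -> no flip
Dir S: first cell '.' (not opp) -> no flip
Dir SE: first cell 'B' (not opp) -> no flip

Answer: (2,2) (2,3)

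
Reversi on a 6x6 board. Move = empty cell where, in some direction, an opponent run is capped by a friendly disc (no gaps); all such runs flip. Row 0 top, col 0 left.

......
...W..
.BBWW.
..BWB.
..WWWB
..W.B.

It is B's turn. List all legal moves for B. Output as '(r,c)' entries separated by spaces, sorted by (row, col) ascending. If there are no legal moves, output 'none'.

Answer: (0,4) (1,2) (1,4) (2,5) (4,1) (5,5)

Derivation:
(0,2): no bracket -> illegal
(0,3): no bracket -> illegal
(0,4): flips 1 -> legal
(1,2): flips 1 -> legal
(1,4): flips 2 -> legal
(1,5): no bracket -> illegal
(2,5): flips 2 -> legal
(3,1): no bracket -> illegal
(3,5): no bracket -> illegal
(4,1): flips 3 -> legal
(5,1): no bracket -> illegal
(5,3): no bracket -> illegal
(5,5): flips 2 -> legal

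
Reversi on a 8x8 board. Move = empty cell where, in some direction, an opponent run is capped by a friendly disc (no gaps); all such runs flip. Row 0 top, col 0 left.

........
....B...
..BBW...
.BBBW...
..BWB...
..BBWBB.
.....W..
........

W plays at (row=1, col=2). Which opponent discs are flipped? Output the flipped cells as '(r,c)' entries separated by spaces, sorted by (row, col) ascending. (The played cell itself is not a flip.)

Dir NW: first cell '.' (not opp) -> no flip
Dir N: first cell '.' (not opp) -> no flip
Dir NE: first cell '.' (not opp) -> no flip
Dir W: first cell '.' (not opp) -> no flip
Dir E: first cell '.' (not opp) -> no flip
Dir SW: first cell '.' (not opp) -> no flip
Dir S: opp run (2,2) (3,2) (4,2) (5,2), next='.' -> no flip
Dir SE: opp run (2,3) capped by W -> flip

Answer: (2,3)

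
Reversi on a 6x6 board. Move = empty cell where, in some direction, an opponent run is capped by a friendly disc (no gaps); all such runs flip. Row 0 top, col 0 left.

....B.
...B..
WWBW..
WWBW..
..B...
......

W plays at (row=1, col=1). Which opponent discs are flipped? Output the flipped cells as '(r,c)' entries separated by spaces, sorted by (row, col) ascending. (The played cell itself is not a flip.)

Answer: (2,2)

Derivation:
Dir NW: first cell '.' (not opp) -> no flip
Dir N: first cell '.' (not opp) -> no flip
Dir NE: first cell '.' (not opp) -> no flip
Dir W: first cell '.' (not opp) -> no flip
Dir E: first cell '.' (not opp) -> no flip
Dir SW: first cell 'W' (not opp) -> no flip
Dir S: first cell 'W' (not opp) -> no flip
Dir SE: opp run (2,2) capped by W -> flip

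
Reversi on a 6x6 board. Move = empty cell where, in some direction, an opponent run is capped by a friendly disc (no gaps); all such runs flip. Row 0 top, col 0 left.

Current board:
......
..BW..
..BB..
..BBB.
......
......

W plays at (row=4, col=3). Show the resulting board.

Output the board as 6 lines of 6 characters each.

Answer: ......
..BW..
..BW..
..BWB.
...W..
......

Derivation:
Place W at (4,3); scan 8 dirs for brackets.
Dir NW: opp run (3,2), next='.' -> no flip
Dir N: opp run (3,3) (2,3) capped by W -> flip
Dir NE: opp run (3,4), next='.' -> no flip
Dir W: first cell '.' (not opp) -> no flip
Dir E: first cell '.' (not opp) -> no flip
Dir SW: first cell '.' (not opp) -> no flip
Dir S: first cell '.' (not opp) -> no flip
Dir SE: first cell '.' (not opp) -> no flip
All flips: (2,3) (3,3)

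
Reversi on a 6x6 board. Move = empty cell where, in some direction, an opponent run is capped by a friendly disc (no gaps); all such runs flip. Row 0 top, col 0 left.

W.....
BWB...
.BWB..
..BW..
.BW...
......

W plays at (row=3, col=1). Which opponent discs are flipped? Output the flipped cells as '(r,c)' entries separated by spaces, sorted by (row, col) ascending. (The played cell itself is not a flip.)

Answer: (2,1) (3,2)

Derivation:
Dir NW: first cell '.' (not opp) -> no flip
Dir N: opp run (2,1) capped by W -> flip
Dir NE: first cell 'W' (not opp) -> no flip
Dir W: first cell '.' (not opp) -> no flip
Dir E: opp run (3,2) capped by W -> flip
Dir SW: first cell '.' (not opp) -> no flip
Dir S: opp run (4,1), next='.' -> no flip
Dir SE: first cell 'W' (not opp) -> no flip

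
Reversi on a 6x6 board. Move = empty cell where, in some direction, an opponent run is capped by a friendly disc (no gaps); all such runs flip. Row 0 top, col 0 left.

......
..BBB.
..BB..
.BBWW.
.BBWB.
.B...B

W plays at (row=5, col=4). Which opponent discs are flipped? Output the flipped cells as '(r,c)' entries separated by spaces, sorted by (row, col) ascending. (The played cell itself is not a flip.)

Answer: (4,4)

Derivation:
Dir NW: first cell 'W' (not opp) -> no flip
Dir N: opp run (4,4) capped by W -> flip
Dir NE: first cell '.' (not opp) -> no flip
Dir W: first cell '.' (not opp) -> no flip
Dir E: opp run (5,5), next=edge -> no flip
Dir SW: edge -> no flip
Dir S: edge -> no flip
Dir SE: edge -> no flip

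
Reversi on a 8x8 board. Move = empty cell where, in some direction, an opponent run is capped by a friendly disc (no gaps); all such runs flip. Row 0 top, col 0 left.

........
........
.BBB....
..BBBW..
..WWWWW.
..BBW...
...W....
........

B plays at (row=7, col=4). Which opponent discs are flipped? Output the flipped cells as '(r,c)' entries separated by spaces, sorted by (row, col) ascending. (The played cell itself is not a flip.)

Dir NW: opp run (6,3) capped by B -> flip
Dir N: first cell '.' (not opp) -> no flip
Dir NE: first cell '.' (not opp) -> no flip
Dir W: first cell '.' (not opp) -> no flip
Dir E: first cell '.' (not opp) -> no flip
Dir SW: edge -> no flip
Dir S: edge -> no flip
Dir SE: edge -> no flip

Answer: (6,3)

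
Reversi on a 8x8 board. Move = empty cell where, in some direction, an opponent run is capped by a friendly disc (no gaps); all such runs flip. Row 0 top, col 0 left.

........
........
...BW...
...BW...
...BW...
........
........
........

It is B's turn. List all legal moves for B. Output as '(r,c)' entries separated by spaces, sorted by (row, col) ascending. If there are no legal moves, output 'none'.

(1,3): no bracket -> illegal
(1,4): no bracket -> illegal
(1,5): flips 1 -> legal
(2,5): flips 2 -> legal
(3,5): flips 1 -> legal
(4,5): flips 2 -> legal
(5,3): no bracket -> illegal
(5,4): no bracket -> illegal
(5,5): flips 1 -> legal

Answer: (1,5) (2,5) (3,5) (4,5) (5,5)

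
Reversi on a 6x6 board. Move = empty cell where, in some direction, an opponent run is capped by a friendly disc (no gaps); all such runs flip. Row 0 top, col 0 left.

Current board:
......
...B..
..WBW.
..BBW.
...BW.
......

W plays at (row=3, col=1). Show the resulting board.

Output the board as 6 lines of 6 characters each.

Place W at (3,1); scan 8 dirs for brackets.
Dir NW: first cell '.' (not opp) -> no flip
Dir N: first cell '.' (not opp) -> no flip
Dir NE: first cell 'W' (not opp) -> no flip
Dir W: first cell '.' (not opp) -> no flip
Dir E: opp run (3,2) (3,3) capped by W -> flip
Dir SW: first cell '.' (not opp) -> no flip
Dir S: first cell '.' (not opp) -> no flip
Dir SE: first cell '.' (not opp) -> no flip
All flips: (3,2) (3,3)

Answer: ......
...B..
..WBW.
.WWWW.
...BW.
......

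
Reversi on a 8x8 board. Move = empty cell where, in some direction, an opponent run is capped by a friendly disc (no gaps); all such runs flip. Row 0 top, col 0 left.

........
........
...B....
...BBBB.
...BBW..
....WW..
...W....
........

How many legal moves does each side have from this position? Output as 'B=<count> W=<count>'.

Answer: B=6 W=7

Derivation:
-- B to move --
(4,6): flips 1 -> legal
(5,2): no bracket -> illegal
(5,3): no bracket -> illegal
(5,6): flips 1 -> legal
(6,2): no bracket -> illegal
(6,4): flips 1 -> legal
(6,5): flips 3 -> legal
(6,6): flips 1 -> legal
(7,2): flips 3 -> legal
(7,3): no bracket -> illegal
(7,4): no bracket -> illegal
B mobility = 6
-- W to move --
(1,2): flips 2 -> legal
(1,3): no bracket -> illegal
(1,4): no bracket -> illegal
(2,2): flips 2 -> legal
(2,4): flips 2 -> legal
(2,5): flips 1 -> legal
(2,6): no bracket -> illegal
(2,7): flips 1 -> legal
(3,2): flips 1 -> legal
(3,7): no bracket -> illegal
(4,2): flips 2 -> legal
(4,6): no bracket -> illegal
(4,7): no bracket -> illegal
(5,2): no bracket -> illegal
(5,3): no bracket -> illegal
W mobility = 7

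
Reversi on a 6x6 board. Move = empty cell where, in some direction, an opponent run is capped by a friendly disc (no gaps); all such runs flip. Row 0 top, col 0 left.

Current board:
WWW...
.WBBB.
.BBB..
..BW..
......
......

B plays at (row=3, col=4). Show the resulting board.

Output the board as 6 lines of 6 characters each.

Answer: WWW...
.WBBB.
.BBB..
..BBB.
......
......

Derivation:
Place B at (3,4); scan 8 dirs for brackets.
Dir NW: first cell 'B' (not opp) -> no flip
Dir N: first cell '.' (not opp) -> no flip
Dir NE: first cell '.' (not opp) -> no flip
Dir W: opp run (3,3) capped by B -> flip
Dir E: first cell '.' (not opp) -> no flip
Dir SW: first cell '.' (not opp) -> no flip
Dir S: first cell '.' (not opp) -> no flip
Dir SE: first cell '.' (not opp) -> no flip
All flips: (3,3)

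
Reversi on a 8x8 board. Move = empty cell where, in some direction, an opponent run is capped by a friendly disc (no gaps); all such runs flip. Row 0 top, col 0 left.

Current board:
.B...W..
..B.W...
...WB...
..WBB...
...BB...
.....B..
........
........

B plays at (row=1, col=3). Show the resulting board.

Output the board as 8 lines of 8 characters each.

Place B at (1,3); scan 8 dirs for brackets.
Dir NW: first cell '.' (not opp) -> no flip
Dir N: first cell '.' (not opp) -> no flip
Dir NE: first cell '.' (not opp) -> no flip
Dir W: first cell 'B' (not opp) -> no flip
Dir E: opp run (1,4), next='.' -> no flip
Dir SW: first cell '.' (not opp) -> no flip
Dir S: opp run (2,3) capped by B -> flip
Dir SE: first cell 'B' (not opp) -> no flip
All flips: (2,3)

Answer: .B...W..
..BBW...
...BB...
..WBB...
...BB...
.....B..
........
........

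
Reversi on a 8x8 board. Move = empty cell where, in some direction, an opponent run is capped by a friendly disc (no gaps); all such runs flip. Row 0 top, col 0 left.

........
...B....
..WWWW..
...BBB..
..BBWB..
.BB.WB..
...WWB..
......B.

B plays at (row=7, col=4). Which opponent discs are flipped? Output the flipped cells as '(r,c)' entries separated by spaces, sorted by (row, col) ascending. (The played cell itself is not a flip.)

Dir NW: opp run (6,3) capped by B -> flip
Dir N: opp run (6,4) (5,4) (4,4) capped by B -> flip
Dir NE: first cell 'B' (not opp) -> no flip
Dir W: first cell '.' (not opp) -> no flip
Dir E: first cell '.' (not opp) -> no flip
Dir SW: edge -> no flip
Dir S: edge -> no flip
Dir SE: edge -> no flip

Answer: (4,4) (5,4) (6,3) (6,4)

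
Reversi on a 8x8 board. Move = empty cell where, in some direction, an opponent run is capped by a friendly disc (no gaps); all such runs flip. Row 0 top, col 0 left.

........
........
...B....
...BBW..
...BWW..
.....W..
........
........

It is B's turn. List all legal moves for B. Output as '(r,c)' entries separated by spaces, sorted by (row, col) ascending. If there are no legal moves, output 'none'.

Answer: (3,6) (4,6) (5,4) (5,6) (6,6)

Derivation:
(2,4): no bracket -> illegal
(2,5): no bracket -> illegal
(2,6): no bracket -> illegal
(3,6): flips 1 -> legal
(4,6): flips 2 -> legal
(5,3): no bracket -> illegal
(5,4): flips 1 -> legal
(5,6): flips 1 -> legal
(6,4): no bracket -> illegal
(6,5): no bracket -> illegal
(6,6): flips 2 -> legal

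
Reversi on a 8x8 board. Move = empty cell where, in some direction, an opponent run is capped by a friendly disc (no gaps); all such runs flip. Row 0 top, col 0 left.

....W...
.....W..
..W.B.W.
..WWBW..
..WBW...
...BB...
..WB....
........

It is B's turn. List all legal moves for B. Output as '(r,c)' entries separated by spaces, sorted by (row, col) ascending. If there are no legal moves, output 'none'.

Answer: (0,6) (1,7) (2,1) (2,3) (3,1) (3,6) (4,1) (4,5) (4,6) (5,1) (6,1) (7,1)

Derivation:
(0,3): no bracket -> illegal
(0,5): no bracket -> illegal
(0,6): flips 1 -> legal
(1,1): no bracket -> illegal
(1,2): no bracket -> illegal
(1,3): no bracket -> illegal
(1,4): no bracket -> illegal
(1,6): no bracket -> illegal
(1,7): flips 3 -> legal
(2,1): flips 1 -> legal
(2,3): flips 1 -> legal
(2,5): no bracket -> illegal
(2,7): no bracket -> illegal
(3,1): flips 3 -> legal
(3,6): flips 1 -> legal
(3,7): no bracket -> illegal
(4,1): flips 1 -> legal
(4,5): flips 1 -> legal
(4,6): flips 1 -> legal
(5,1): flips 2 -> legal
(5,2): no bracket -> illegal
(5,5): no bracket -> illegal
(6,1): flips 1 -> legal
(7,1): flips 1 -> legal
(7,2): no bracket -> illegal
(7,3): no bracket -> illegal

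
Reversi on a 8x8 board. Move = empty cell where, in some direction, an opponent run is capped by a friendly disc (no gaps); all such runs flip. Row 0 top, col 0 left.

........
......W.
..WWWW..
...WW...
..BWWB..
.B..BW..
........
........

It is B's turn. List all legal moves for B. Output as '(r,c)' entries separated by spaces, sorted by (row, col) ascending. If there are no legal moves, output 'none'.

Answer: (1,2) (1,4) (1,5) (3,2) (5,6) (6,5)

Derivation:
(0,5): no bracket -> illegal
(0,6): no bracket -> illegal
(0,7): no bracket -> illegal
(1,1): no bracket -> illegal
(1,2): flips 2 -> legal
(1,3): no bracket -> illegal
(1,4): flips 3 -> legal
(1,5): flips 2 -> legal
(1,7): no bracket -> illegal
(2,1): no bracket -> illegal
(2,6): no bracket -> illegal
(2,7): no bracket -> illegal
(3,1): no bracket -> illegal
(3,2): flips 1 -> legal
(3,5): no bracket -> illegal
(3,6): no bracket -> illegal
(4,6): no bracket -> illegal
(5,2): no bracket -> illegal
(5,3): no bracket -> illegal
(5,6): flips 1 -> legal
(6,4): no bracket -> illegal
(6,5): flips 1 -> legal
(6,6): no bracket -> illegal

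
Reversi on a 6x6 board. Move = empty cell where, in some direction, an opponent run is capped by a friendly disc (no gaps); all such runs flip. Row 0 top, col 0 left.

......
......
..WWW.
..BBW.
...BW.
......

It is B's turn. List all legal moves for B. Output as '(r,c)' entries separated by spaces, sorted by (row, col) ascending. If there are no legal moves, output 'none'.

(1,1): flips 1 -> legal
(1,2): flips 1 -> legal
(1,3): flips 1 -> legal
(1,4): flips 1 -> legal
(1,5): flips 1 -> legal
(2,1): no bracket -> illegal
(2,5): flips 1 -> legal
(3,1): no bracket -> illegal
(3,5): flips 1 -> legal
(4,5): flips 1 -> legal
(5,3): no bracket -> illegal
(5,4): no bracket -> illegal
(5,5): flips 1 -> legal

Answer: (1,1) (1,2) (1,3) (1,4) (1,5) (2,5) (3,5) (4,5) (5,5)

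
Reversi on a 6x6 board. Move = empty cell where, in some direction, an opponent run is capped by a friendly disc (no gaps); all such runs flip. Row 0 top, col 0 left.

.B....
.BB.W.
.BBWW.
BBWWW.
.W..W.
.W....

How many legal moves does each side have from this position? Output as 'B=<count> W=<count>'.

Answer: B=7 W=4

Derivation:
-- B to move --
(0,3): no bracket -> illegal
(0,4): no bracket -> illegal
(0,5): no bracket -> illegal
(1,3): no bracket -> illegal
(1,5): no bracket -> illegal
(2,5): flips 2 -> legal
(3,5): flips 3 -> legal
(4,0): no bracket -> illegal
(4,2): flips 1 -> legal
(4,3): flips 1 -> legal
(4,5): flips 2 -> legal
(5,0): no bracket -> illegal
(5,2): flips 1 -> legal
(5,3): no bracket -> illegal
(5,4): no bracket -> illegal
(5,5): flips 2 -> legal
B mobility = 7
-- W to move --
(0,0): flips 2 -> legal
(0,2): flips 2 -> legal
(0,3): no bracket -> illegal
(1,0): flips 1 -> legal
(1,3): no bracket -> illegal
(2,0): flips 2 -> legal
(4,0): no bracket -> illegal
(4,2): no bracket -> illegal
W mobility = 4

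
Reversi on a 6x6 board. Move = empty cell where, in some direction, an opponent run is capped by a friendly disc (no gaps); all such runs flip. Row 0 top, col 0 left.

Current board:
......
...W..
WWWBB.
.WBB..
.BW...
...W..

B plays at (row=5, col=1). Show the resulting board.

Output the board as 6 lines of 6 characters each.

Answer: ......
...W..
WWWBB.
.WBB..
.BB...
.B.W..

Derivation:
Place B at (5,1); scan 8 dirs for brackets.
Dir NW: first cell '.' (not opp) -> no flip
Dir N: first cell 'B' (not opp) -> no flip
Dir NE: opp run (4,2) capped by B -> flip
Dir W: first cell '.' (not opp) -> no flip
Dir E: first cell '.' (not opp) -> no flip
Dir SW: edge -> no flip
Dir S: edge -> no flip
Dir SE: edge -> no flip
All flips: (4,2)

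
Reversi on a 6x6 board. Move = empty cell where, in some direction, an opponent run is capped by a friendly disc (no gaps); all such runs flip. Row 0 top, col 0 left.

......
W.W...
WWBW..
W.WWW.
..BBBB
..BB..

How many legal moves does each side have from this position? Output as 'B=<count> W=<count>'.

Answer: B=5 W=4

Derivation:
-- B to move --
(0,0): no bracket -> illegal
(0,1): flips 3 -> legal
(0,2): flips 1 -> legal
(0,3): no bracket -> illegal
(1,1): no bracket -> illegal
(1,3): flips 2 -> legal
(1,4): no bracket -> illegal
(2,4): flips 3 -> legal
(2,5): flips 1 -> legal
(3,1): no bracket -> illegal
(3,5): no bracket -> illegal
(4,0): no bracket -> illegal
(4,1): no bracket -> illegal
B mobility = 5
-- W to move --
(1,1): flips 1 -> legal
(1,3): no bracket -> illegal
(3,1): no bracket -> illegal
(3,5): no bracket -> illegal
(4,1): no bracket -> illegal
(5,1): flips 1 -> legal
(5,4): flips 2 -> legal
(5,5): flips 1 -> legal
W mobility = 4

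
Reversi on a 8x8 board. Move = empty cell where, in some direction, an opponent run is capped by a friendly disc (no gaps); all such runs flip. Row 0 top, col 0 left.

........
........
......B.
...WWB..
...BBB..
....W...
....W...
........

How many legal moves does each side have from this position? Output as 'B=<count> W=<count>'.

Answer: B=8 W=6

Derivation:
-- B to move --
(2,2): flips 1 -> legal
(2,3): flips 2 -> legal
(2,4): flips 1 -> legal
(2,5): flips 1 -> legal
(3,2): flips 2 -> legal
(4,2): no bracket -> illegal
(5,3): no bracket -> illegal
(5,5): no bracket -> illegal
(6,3): flips 1 -> legal
(6,5): flips 1 -> legal
(7,3): no bracket -> illegal
(7,4): flips 2 -> legal
(7,5): no bracket -> illegal
B mobility = 8
-- W to move --
(1,5): no bracket -> illegal
(1,6): no bracket -> illegal
(1,7): no bracket -> illegal
(2,4): no bracket -> illegal
(2,5): no bracket -> illegal
(2,7): no bracket -> illegal
(3,2): flips 1 -> legal
(3,6): flips 2 -> legal
(3,7): no bracket -> illegal
(4,2): no bracket -> illegal
(4,6): no bracket -> illegal
(5,2): flips 1 -> legal
(5,3): flips 1 -> legal
(5,5): flips 1 -> legal
(5,6): flips 1 -> legal
W mobility = 6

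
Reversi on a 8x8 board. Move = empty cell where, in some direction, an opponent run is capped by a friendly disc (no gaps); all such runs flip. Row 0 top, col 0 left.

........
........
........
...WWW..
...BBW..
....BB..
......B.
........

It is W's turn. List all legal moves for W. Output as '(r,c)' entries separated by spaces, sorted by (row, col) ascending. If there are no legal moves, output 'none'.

(3,2): no bracket -> illegal
(4,2): flips 2 -> legal
(4,6): no bracket -> illegal
(5,2): flips 1 -> legal
(5,3): flips 2 -> legal
(5,6): no bracket -> illegal
(5,7): no bracket -> illegal
(6,3): flips 1 -> legal
(6,4): flips 2 -> legal
(6,5): flips 1 -> legal
(6,7): no bracket -> illegal
(7,5): no bracket -> illegal
(7,6): no bracket -> illegal
(7,7): flips 3 -> legal

Answer: (4,2) (5,2) (5,3) (6,3) (6,4) (6,5) (7,7)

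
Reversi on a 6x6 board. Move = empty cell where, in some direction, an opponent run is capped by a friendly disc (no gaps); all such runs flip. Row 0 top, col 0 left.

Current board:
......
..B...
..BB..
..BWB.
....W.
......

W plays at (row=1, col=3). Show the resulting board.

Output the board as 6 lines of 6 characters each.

Place W at (1,3); scan 8 dirs for brackets.
Dir NW: first cell '.' (not opp) -> no flip
Dir N: first cell '.' (not opp) -> no flip
Dir NE: first cell '.' (not opp) -> no flip
Dir W: opp run (1,2), next='.' -> no flip
Dir E: first cell '.' (not opp) -> no flip
Dir SW: opp run (2,2), next='.' -> no flip
Dir S: opp run (2,3) capped by W -> flip
Dir SE: first cell '.' (not opp) -> no flip
All flips: (2,3)

Answer: ......
..BW..
..BW..
..BWB.
....W.
......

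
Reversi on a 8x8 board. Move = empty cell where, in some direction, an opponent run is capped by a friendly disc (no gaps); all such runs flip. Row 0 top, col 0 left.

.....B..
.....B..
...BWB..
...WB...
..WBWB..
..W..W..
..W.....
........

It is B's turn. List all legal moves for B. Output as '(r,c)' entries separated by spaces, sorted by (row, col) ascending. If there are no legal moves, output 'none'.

Answer: (1,4) (3,2) (4,1) (5,1) (5,4) (6,1) (6,5)

Derivation:
(1,3): no bracket -> illegal
(1,4): flips 1 -> legal
(2,2): no bracket -> illegal
(3,1): no bracket -> illegal
(3,2): flips 1 -> legal
(3,5): no bracket -> illegal
(4,1): flips 1 -> legal
(4,6): no bracket -> illegal
(5,1): flips 3 -> legal
(5,3): no bracket -> illegal
(5,4): flips 1 -> legal
(5,6): no bracket -> illegal
(6,1): flips 1 -> legal
(6,3): no bracket -> illegal
(6,4): no bracket -> illegal
(6,5): flips 1 -> legal
(6,6): no bracket -> illegal
(7,1): no bracket -> illegal
(7,2): no bracket -> illegal
(7,3): no bracket -> illegal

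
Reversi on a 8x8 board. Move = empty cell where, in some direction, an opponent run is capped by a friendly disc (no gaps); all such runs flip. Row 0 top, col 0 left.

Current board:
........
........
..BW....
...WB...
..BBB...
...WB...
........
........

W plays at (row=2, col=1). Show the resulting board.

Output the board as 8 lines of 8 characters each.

Answer: ........
........
.WWW....
...WB...
..BBB...
...WB...
........
........

Derivation:
Place W at (2,1); scan 8 dirs for brackets.
Dir NW: first cell '.' (not opp) -> no flip
Dir N: first cell '.' (not opp) -> no flip
Dir NE: first cell '.' (not opp) -> no flip
Dir W: first cell '.' (not opp) -> no flip
Dir E: opp run (2,2) capped by W -> flip
Dir SW: first cell '.' (not opp) -> no flip
Dir S: first cell '.' (not opp) -> no flip
Dir SE: first cell '.' (not opp) -> no flip
All flips: (2,2)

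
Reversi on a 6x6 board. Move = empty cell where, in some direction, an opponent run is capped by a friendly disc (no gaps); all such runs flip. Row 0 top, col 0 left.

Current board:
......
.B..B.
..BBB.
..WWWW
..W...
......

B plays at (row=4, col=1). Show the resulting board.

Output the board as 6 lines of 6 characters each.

Answer: ......
.B..B.
..BBB.
..BWWW
.BW...
......

Derivation:
Place B at (4,1); scan 8 dirs for brackets.
Dir NW: first cell '.' (not opp) -> no flip
Dir N: first cell '.' (not opp) -> no flip
Dir NE: opp run (3,2) capped by B -> flip
Dir W: first cell '.' (not opp) -> no flip
Dir E: opp run (4,2), next='.' -> no flip
Dir SW: first cell '.' (not opp) -> no flip
Dir S: first cell '.' (not opp) -> no flip
Dir SE: first cell '.' (not opp) -> no flip
All flips: (3,2)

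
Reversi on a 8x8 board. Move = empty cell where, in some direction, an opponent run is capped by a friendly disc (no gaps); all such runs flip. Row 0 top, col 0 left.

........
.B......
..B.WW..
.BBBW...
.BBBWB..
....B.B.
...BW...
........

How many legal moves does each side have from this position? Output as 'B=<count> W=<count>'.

Answer: B=8 W=8

Derivation:
-- B to move --
(1,3): no bracket -> illegal
(1,4): flips 3 -> legal
(1,5): flips 1 -> legal
(1,6): flips 2 -> legal
(2,3): flips 1 -> legal
(2,6): no bracket -> illegal
(3,5): flips 1 -> legal
(3,6): no bracket -> illegal
(5,3): no bracket -> illegal
(5,5): flips 1 -> legal
(6,5): flips 1 -> legal
(7,3): no bracket -> illegal
(7,4): flips 1 -> legal
(7,5): no bracket -> illegal
B mobility = 8
-- W to move --
(0,0): flips 3 -> legal
(0,1): no bracket -> illegal
(0,2): no bracket -> illegal
(1,0): no bracket -> illegal
(1,2): no bracket -> illegal
(1,3): no bracket -> illegal
(2,0): no bracket -> illegal
(2,1): no bracket -> illegal
(2,3): no bracket -> illegal
(3,0): flips 3 -> legal
(3,5): no bracket -> illegal
(3,6): no bracket -> illegal
(4,0): flips 3 -> legal
(4,6): flips 1 -> legal
(4,7): no bracket -> illegal
(5,0): no bracket -> illegal
(5,1): flips 2 -> legal
(5,2): flips 1 -> legal
(5,3): no bracket -> illegal
(5,5): no bracket -> illegal
(5,7): no bracket -> illegal
(6,2): flips 1 -> legal
(6,5): no bracket -> illegal
(6,6): no bracket -> illegal
(6,7): flips 2 -> legal
(7,2): no bracket -> illegal
(7,3): no bracket -> illegal
(7,4): no bracket -> illegal
W mobility = 8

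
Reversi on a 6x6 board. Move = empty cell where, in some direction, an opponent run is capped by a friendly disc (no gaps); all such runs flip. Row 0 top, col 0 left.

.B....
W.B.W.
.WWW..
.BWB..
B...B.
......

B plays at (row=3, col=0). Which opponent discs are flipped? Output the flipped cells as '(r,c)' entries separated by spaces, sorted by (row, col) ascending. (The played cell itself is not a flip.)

Answer: (2,1)

Derivation:
Dir NW: edge -> no flip
Dir N: first cell '.' (not opp) -> no flip
Dir NE: opp run (2,1) capped by B -> flip
Dir W: edge -> no flip
Dir E: first cell 'B' (not opp) -> no flip
Dir SW: edge -> no flip
Dir S: first cell 'B' (not opp) -> no flip
Dir SE: first cell '.' (not opp) -> no flip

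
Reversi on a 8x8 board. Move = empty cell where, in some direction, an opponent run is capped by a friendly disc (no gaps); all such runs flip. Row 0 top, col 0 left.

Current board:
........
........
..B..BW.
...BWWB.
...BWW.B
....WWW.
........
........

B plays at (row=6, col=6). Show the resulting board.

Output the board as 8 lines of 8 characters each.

Answer: ........
........
..B..BW.
...BWWB.
...BBW.B
....WBW.
......B.
........

Derivation:
Place B at (6,6); scan 8 dirs for brackets.
Dir NW: opp run (5,5) (4,4) capped by B -> flip
Dir N: opp run (5,6), next='.' -> no flip
Dir NE: first cell '.' (not opp) -> no flip
Dir W: first cell '.' (not opp) -> no flip
Dir E: first cell '.' (not opp) -> no flip
Dir SW: first cell '.' (not opp) -> no flip
Dir S: first cell '.' (not opp) -> no flip
Dir SE: first cell '.' (not opp) -> no flip
All flips: (4,4) (5,5)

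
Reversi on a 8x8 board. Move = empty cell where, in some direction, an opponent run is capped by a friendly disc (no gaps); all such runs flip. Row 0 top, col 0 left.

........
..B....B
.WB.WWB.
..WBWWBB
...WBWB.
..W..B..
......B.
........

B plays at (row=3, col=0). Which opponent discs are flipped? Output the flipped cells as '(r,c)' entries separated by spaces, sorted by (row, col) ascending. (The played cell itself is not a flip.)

Answer: (2,1)

Derivation:
Dir NW: edge -> no flip
Dir N: first cell '.' (not opp) -> no flip
Dir NE: opp run (2,1) capped by B -> flip
Dir W: edge -> no flip
Dir E: first cell '.' (not opp) -> no flip
Dir SW: edge -> no flip
Dir S: first cell '.' (not opp) -> no flip
Dir SE: first cell '.' (not opp) -> no flip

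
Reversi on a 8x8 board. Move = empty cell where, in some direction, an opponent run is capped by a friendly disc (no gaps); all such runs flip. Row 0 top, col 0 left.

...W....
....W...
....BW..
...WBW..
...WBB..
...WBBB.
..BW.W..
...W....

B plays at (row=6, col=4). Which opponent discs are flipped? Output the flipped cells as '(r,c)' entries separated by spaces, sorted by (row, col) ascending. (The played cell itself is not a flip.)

Dir NW: opp run (5,3), next='.' -> no flip
Dir N: first cell 'B' (not opp) -> no flip
Dir NE: first cell 'B' (not opp) -> no flip
Dir W: opp run (6,3) capped by B -> flip
Dir E: opp run (6,5), next='.' -> no flip
Dir SW: opp run (7,3), next=edge -> no flip
Dir S: first cell '.' (not opp) -> no flip
Dir SE: first cell '.' (not opp) -> no flip

Answer: (6,3)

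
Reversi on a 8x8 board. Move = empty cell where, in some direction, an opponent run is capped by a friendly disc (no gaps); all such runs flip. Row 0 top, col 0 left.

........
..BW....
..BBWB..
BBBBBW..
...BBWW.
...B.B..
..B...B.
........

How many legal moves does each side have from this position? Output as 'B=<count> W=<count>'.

Answer: B=9 W=12

Derivation:
-- B to move --
(0,2): no bracket -> illegal
(0,3): flips 1 -> legal
(0,4): flips 1 -> legal
(1,4): flips 2 -> legal
(1,5): flips 1 -> legal
(2,6): flips 1 -> legal
(3,6): flips 1 -> legal
(3,7): flips 1 -> legal
(4,7): flips 2 -> legal
(5,4): no bracket -> illegal
(5,6): flips 1 -> legal
(5,7): no bracket -> illegal
B mobility = 9
-- W to move --
(0,1): flips 3 -> legal
(0,2): no bracket -> illegal
(0,3): no bracket -> illegal
(1,1): flips 1 -> legal
(1,4): no bracket -> illegal
(1,5): flips 1 -> legal
(1,6): no bracket -> illegal
(2,0): no bracket -> illegal
(2,1): flips 2 -> legal
(2,6): flips 1 -> legal
(3,6): no bracket -> illegal
(4,0): flips 2 -> legal
(4,1): no bracket -> illegal
(4,2): flips 3 -> legal
(5,1): no bracket -> illegal
(5,2): no bracket -> illegal
(5,4): flips 2 -> legal
(5,6): no bracket -> illegal
(5,7): no bracket -> illegal
(6,1): no bracket -> illegal
(6,3): flips 4 -> legal
(6,4): flips 1 -> legal
(6,5): flips 1 -> legal
(6,7): no bracket -> illegal
(7,1): flips 3 -> legal
(7,2): no bracket -> illegal
(7,3): no bracket -> illegal
(7,5): no bracket -> illegal
(7,6): no bracket -> illegal
(7,7): no bracket -> illegal
W mobility = 12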